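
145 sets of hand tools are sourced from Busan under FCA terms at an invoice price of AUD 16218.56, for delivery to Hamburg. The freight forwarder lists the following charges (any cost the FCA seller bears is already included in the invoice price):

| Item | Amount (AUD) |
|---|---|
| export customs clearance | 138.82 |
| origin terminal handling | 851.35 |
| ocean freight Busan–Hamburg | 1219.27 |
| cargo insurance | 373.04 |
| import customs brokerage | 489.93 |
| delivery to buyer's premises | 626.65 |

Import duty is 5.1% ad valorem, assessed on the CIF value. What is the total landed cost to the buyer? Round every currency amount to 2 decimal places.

FCA: the seller delivers export-cleared goods to the carrier; the buyer bears costs from that point.
Already in the invoice (seller's account under FCA): export clearance — exclude.
CIF value = FCA price + origin terminal + freight + insurance = 16218.56 + 851.35 + 1219.27 + 373.04 = 18662.22
Import duty = 18662.22 × 5.1% = 951.77
Buyer bears: origin terminal 851.35 + freight 1219.27 + insurance 373.04 + brokerage 489.93 + delivery 626.65 + duty 951.77 = 4512.01
Landed cost = invoice 16218.56 + 4512.01 = 20730.57

Total landed cost: AUD 20730.57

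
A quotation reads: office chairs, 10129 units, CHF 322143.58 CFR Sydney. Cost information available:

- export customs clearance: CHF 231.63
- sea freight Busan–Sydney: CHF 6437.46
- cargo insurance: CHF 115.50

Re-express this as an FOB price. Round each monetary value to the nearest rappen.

Not relevant to the conversion: export clearance — on the seller under both CFR and FOB; already in the CFR price and stays in the FOB price. insurance — on the buyer under both terms; not part of either seller's price.
From CFR to FOB, the seller no longer bears: freight.
FOB price = 322143.58 − 6437.46 = 315706.12

FOB price: CHF 315706.12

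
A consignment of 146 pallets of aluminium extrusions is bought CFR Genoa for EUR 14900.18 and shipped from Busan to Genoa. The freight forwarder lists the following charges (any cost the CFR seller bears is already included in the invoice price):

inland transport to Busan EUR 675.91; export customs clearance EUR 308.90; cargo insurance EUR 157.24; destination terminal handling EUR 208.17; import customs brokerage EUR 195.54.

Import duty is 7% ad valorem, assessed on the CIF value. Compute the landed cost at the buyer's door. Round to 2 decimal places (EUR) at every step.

CFR: the seller pays costs through ocean freight to the destination port, but not insurance.
Already in the invoice (seller's account under CFR): inland to port, export clearance — exclude.
CIF value = CFR price + insurance = 14900.18 + 157.24 = 15057.42
Import duty = 15057.42 × 7% = 1054.02
Buyer bears: insurance 157.24 + destination terminal 208.17 + brokerage 195.54 + duty 1054.02 = 1614.97
Landed cost = invoice 14900.18 + 1614.97 = 16515.15

Total landed cost: EUR 16515.15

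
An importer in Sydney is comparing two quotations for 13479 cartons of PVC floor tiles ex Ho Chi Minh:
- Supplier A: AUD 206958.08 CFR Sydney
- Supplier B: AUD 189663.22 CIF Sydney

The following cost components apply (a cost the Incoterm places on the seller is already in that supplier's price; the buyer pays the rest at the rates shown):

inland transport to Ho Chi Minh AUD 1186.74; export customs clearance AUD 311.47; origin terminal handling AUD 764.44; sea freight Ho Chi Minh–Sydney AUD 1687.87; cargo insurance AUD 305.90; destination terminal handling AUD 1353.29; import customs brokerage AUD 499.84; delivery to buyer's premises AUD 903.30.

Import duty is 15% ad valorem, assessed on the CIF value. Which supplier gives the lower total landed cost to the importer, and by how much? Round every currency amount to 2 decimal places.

Supplier A (CFR):
CIF value = CFR price + insurance = 206958.08 + 305.90 = 207263.98
Import duty = 207263.98 × 15% = 31089.60
Buyer bears (A): 305.90 + 1353.29 + 499.84 + 903.30 = 3062.33
Landed cost (A) = invoice 206958.08 + 3062.33 + duty 31089.60 = 241110.01
Supplier B (CIF):
The CIF price already equals the CIF value: 189663.22
Import duty = 189663.22 × 15% = 28449.48
Buyer bears (B): 1353.29 + 499.84 + 903.30 = 2756.43
Landed cost (B) = invoice 189663.22 + 2756.43 + duty 28449.48 = 220869.13
Difference = |241110.01 − 220869.13| = 20240.88

Supplier B is cheaper by AUD 20240.88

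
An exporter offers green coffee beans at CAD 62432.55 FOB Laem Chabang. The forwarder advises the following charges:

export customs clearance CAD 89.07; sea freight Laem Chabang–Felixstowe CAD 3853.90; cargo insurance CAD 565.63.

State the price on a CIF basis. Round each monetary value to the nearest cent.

CIF price: CAD 66852.08

Not relevant to the conversion: export clearance — on the seller under both FOB and CIF; already in the FOB price and stays in the CIF price.
From FOB to CIF, the seller additionally bears: freight, insurance.
CIF price = 62432.55 + 3853.90 + 565.63 = 66852.08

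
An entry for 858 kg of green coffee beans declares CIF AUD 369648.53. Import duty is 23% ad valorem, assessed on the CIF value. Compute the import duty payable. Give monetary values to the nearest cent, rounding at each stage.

Import duty = 369648.53 × 23% = 85019.16

Import duty: AUD 85019.16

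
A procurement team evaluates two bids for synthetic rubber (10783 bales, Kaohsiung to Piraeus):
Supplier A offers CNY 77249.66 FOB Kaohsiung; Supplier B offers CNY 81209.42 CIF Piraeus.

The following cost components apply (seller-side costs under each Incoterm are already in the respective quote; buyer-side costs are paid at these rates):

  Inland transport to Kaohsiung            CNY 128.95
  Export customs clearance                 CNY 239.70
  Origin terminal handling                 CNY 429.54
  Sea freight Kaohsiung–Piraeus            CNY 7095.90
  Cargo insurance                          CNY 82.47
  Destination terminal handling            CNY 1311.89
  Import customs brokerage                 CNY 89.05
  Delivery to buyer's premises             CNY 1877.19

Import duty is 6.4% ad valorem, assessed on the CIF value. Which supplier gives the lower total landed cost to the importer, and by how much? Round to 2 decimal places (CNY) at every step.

Supplier A (FOB):
CIF value = FOB price + freight + insurance = 77249.66 + 7095.90 + 82.47 = 84428.03
Import duty = 84428.03 × 6.4% = 5403.39
Buyer bears (A): 7095.90 + 82.47 + 1311.89 + 89.05 + 1877.19 = 10456.50
Landed cost (A) = invoice 77249.66 + 10456.50 + duty 5403.39 = 93109.55
Supplier B (CIF):
The CIF price already equals the CIF value: 81209.42
Import duty = 81209.42 × 6.4% = 5197.40
Buyer bears (B): 1311.89 + 89.05 + 1877.19 = 3278.13
Landed cost (B) = invoice 81209.42 + 3278.13 + duty 5197.40 = 89684.95
Difference = |93109.55 − 89684.95| = 3424.60

Supplier B is cheaper by CNY 3424.60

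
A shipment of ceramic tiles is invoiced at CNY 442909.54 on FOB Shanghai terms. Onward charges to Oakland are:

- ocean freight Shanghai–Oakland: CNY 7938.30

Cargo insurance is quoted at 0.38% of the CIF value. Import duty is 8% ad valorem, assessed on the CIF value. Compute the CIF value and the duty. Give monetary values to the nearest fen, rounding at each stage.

CIF value: CNY 452567.60; import duty: CNY 36205.41

Let C be the CIF value. C = FOB price + freight + 0.38% × C
C − 0.38% × C = 442909.54 + 7938.30
0.9962 × C = 450847.84
C = 450847.84 / 0.9962 = 452567.60
Insurance premium = 0.38% × 452567.60 = 1719.76
Import duty = 452567.60 × 8% = 36205.41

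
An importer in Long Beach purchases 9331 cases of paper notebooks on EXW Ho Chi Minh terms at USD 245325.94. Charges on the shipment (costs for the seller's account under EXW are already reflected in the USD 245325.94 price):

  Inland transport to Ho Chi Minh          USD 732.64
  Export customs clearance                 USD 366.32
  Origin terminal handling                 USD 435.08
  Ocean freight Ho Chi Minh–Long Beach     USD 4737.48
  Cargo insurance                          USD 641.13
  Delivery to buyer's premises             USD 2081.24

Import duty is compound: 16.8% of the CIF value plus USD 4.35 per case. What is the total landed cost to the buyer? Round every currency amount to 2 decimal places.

Total landed cost: USD 337285.76

EXW: the seller makes goods available at their premises; the buyer bears all onward costs.
CIF value = EXW price + inland to port + export clearance + origin terminal + freight + insurance = 245325.94 + 732.64 + 366.32 + 435.08 + 4737.48 + 641.13 = 252238.59
Ad valorem component: 252238.59 × 16.8% = 42376.08
Specific component: 9331 × 4.35 = 40589.85
Import duty = 42376.08 + 40589.85 = 82965.93
Buyer bears: inland to port 732.64 + export clearance 366.32 + origin terminal 435.08 + freight 4737.48 + insurance 641.13 + delivery 2081.24 + duty 82965.93 = 91959.82
Landed cost = invoice 245325.94 + 91959.82 = 337285.76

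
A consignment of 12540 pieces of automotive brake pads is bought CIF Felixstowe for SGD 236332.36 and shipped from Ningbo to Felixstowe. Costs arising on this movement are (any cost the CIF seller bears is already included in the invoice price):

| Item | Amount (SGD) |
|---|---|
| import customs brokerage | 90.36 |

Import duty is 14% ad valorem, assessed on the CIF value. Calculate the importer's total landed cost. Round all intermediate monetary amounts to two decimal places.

CIF: the seller pays costs through ocean freight and marine insurance to the destination port.
The CIF price already equals the CIF value: 236332.36
Import duty = 236332.36 × 14% = 33086.53
Buyer bears: brokerage 90.36 + duty 33086.53 = 33176.89
Landed cost = invoice 236332.36 + 33176.89 = 269509.25

Total landed cost: SGD 269509.25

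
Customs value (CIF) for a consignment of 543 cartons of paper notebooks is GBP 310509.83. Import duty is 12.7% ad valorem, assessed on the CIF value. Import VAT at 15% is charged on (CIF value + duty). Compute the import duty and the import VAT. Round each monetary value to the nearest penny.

Import duty: GBP 39434.75; import VAT: GBP 52491.69

Import duty = 310509.83 × 12.7% = 39434.75
VAT base = CIF + duty = 310509.83 + 39434.75 = 349944.58
Import VAT = 349944.58 × 15% = 52491.69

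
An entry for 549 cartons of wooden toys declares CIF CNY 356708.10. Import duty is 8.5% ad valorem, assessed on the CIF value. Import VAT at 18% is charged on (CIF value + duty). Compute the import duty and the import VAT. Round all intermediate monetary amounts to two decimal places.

Import duty: CNY 30320.19; import VAT: CNY 69665.09

Import duty = 356708.10 × 8.5% = 30320.19
VAT base = CIF + duty = 356708.10 + 30320.19 = 387028.29
Import VAT = 387028.29 × 18% = 69665.09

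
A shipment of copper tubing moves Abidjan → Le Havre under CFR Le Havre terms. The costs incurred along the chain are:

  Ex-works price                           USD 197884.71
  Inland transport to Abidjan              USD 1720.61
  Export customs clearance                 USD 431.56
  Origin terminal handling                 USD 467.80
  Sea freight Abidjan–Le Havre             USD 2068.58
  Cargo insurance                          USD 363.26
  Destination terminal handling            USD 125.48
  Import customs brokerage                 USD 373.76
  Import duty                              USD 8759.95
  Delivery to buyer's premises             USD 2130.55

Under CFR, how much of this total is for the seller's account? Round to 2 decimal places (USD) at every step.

CFR: the seller pays costs through ocean freight to the destination port, but not insurance.
Seller's account: goods 197884.71 + inland to port 1720.61 + export clearance 431.56 + origin terminal 467.80 + freight 2068.58 = 202573.26
Buyer's account: insurance 363.26 + destination terminal 125.48 + brokerage 373.76 + duty 8759.95 + delivery 2130.55 = 11753.00

Seller's account: USD 202573.26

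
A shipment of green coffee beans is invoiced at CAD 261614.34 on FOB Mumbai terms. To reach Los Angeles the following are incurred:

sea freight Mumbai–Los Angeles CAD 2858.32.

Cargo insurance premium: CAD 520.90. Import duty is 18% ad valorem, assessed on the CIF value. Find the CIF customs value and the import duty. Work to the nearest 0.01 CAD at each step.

CIF = FOB price + freight + insurance
CIF = 261614.34 + 2858.32 + 520.90 = 264993.56
Import duty = 264993.56 × 18% = 47698.84

CIF value: CAD 264993.56; import duty: CAD 47698.84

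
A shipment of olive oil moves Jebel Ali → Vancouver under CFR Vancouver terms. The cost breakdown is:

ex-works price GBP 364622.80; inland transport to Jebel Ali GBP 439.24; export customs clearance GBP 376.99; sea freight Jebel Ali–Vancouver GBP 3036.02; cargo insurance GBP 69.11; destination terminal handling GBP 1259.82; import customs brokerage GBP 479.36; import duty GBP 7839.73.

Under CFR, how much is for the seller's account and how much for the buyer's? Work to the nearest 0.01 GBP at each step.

Seller: GBP 368475.05; buyer: GBP 9648.02

CFR: the seller pays costs through ocean freight to the destination port, but not insurance.
Seller's account: goods 364622.80 + inland to port 439.24 + export clearance 376.99 + freight 3036.02 = 368475.05
Buyer's account: insurance 69.11 + destination terminal 1259.82 + brokerage 479.36 + duty 7839.73 = 9648.02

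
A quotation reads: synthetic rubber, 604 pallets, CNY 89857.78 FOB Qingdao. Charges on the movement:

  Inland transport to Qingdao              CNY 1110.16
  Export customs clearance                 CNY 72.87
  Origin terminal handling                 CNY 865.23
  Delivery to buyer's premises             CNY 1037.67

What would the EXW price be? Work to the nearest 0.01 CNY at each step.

EXW price: CNY 87809.52

Not relevant to the conversion: delivery — on the buyer under both terms; not part of either seller's price.
From FOB to EXW, the seller no longer bears: inland to port, export clearance, origin terminal.
EXW price = 89857.78 − 1110.16 − 72.87 − 865.23 = 87809.52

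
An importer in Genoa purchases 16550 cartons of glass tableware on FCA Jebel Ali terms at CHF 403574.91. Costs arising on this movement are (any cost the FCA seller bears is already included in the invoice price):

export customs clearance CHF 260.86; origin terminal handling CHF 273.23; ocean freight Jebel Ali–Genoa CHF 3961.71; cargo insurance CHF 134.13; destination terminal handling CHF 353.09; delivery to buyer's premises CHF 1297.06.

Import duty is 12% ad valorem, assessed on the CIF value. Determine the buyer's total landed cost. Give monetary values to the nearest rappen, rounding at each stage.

Total landed cost: CHF 458547.41

FCA: the seller delivers export-cleared goods to the carrier; the buyer bears costs from that point.
Already in the invoice (seller's account under FCA): export clearance — exclude.
CIF value = FCA price + origin terminal + freight + insurance = 403574.91 + 273.23 + 3961.71 + 134.13 = 407943.98
Import duty = 407943.98 × 12% = 48953.28
Buyer bears: origin terminal 273.23 + freight 3961.71 + insurance 134.13 + destination terminal 353.09 + delivery 1297.06 + duty 48953.28 = 54972.50
Landed cost = invoice 403574.91 + 54972.50 = 458547.41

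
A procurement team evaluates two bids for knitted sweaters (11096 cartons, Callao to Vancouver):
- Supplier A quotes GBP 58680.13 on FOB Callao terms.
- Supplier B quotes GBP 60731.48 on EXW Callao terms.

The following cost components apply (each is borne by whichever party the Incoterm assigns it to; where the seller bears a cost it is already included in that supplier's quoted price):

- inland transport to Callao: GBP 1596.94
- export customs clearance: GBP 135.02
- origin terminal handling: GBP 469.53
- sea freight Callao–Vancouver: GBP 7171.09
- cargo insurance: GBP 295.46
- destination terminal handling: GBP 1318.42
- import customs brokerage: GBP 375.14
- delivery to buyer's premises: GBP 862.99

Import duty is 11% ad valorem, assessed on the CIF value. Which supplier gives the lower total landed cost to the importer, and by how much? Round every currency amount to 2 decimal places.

Supplier A is cheaper by GBP 4720.66

Supplier A (FOB):
CIF value = FOB price + freight + insurance = 58680.13 + 7171.09 + 295.46 = 66146.68
Import duty = 66146.68 × 11% = 7276.13
Buyer bears (A): 7171.09 + 295.46 + 1318.42 + 375.14 + 862.99 = 10023.10
Landed cost (A) = invoice 58680.13 + 10023.10 + duty 7276.13 = 75979.36
Supplier B (EXW):
CIF value = EXW price + inland to port + export clearance + origin terminal + freight + insurance = 60731.48 + 1596.94 + 135.02 + 469.53 + 7171.09 + 295.46 = 70399.52
Import duty = 70399.52 × 11% = 7743.95
Buyer bears (B): 1596.94 + 135.02 + 469.53 + 7171.09 + 295.46 + 1318.42 + 375.14 + 862.99 = 12224.59
Landed cost (B) = invoice 60731.48 + 12224.59 + duty 7743.95 = 80700.02
Difference = |75979.36 − 80700.02| = 4720.66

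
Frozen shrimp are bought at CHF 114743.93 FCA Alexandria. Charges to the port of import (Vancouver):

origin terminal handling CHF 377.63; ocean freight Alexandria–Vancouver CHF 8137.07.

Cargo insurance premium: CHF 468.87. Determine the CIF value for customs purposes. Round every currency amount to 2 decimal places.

CIF value: CHF 123727.50

CIF = FCA price + pre-shipment costs + freight + insurance
CIF = 114743.93 + 377.63 + 8137.07 + 468.87 = 123727.50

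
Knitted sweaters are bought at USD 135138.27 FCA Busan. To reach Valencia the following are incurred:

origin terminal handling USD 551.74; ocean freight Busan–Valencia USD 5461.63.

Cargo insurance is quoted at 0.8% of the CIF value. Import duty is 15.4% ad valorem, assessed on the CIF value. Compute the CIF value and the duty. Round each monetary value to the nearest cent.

CIF value: USD 142289.96; import duty: USD 21912.65

Let C be the CIF value. C = FCA price + pre-shipment costs + freight + 0.8% × C
C − 0.8% × C = 135138.27 + 551.74 + 5461.63
0.992 × C = 141151.64
C = 141151.64 / 0.992 = 142289.96
Insurance premium = 0.8% × 142289.96 = 1138.32
Import duty = 142289.96 × 15.4% = 21912.65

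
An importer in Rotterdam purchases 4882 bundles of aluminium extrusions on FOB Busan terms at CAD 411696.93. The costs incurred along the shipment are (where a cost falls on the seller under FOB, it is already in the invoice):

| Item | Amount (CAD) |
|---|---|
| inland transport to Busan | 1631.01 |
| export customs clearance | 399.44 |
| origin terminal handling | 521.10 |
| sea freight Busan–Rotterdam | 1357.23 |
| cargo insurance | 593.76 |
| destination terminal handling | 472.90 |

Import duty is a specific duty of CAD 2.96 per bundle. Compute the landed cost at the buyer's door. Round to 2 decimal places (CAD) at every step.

Total landed cost: CAD 428571.54

FOB: the seller bears costs until goods are on board at the origin port; the buyer bears freight, insurance and all costs thereafter.
Already in the invoice (seller's account under FOB): inland to port, export clearance, origin terminal — exclude.
CIF value = FOB price + freight + insurance = 411696.93 + 1357.23 + 593.76 = 413647.92
Import duty = 4882 × 2.96 = 14450.72
Buyer bears: freight 1357.23 + insurance 593.76 + destination terminal 472.90 + duty 14450.72 = 16874.61
Landed cost = invoice 411696.93 + 16874.61 = 428571.54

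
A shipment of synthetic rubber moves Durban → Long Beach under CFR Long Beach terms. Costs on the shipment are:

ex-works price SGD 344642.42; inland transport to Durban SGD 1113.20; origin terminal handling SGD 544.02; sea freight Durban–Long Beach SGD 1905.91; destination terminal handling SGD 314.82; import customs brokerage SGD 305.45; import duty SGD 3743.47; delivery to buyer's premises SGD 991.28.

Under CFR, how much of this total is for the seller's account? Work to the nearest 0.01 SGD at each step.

CFR: the seller pays costs through ocean freight to the destination port, but not insurance.
Seller's account: goods 344642.42 + inland to port 1113.20 + origin terminal 544.02 + freight 1905.91 = 348205.55
Buyer's account: destination terminal 314.82 + brokerage 305.45 + duty 3743.47 + delivery 991.28 = 5355.02

Seller's account: SGD 348205.55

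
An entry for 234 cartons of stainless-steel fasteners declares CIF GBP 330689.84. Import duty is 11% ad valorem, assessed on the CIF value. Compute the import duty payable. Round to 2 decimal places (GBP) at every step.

Import duty: GBP 36375.88

Import duty = 330689.84 × 11% = 36375.88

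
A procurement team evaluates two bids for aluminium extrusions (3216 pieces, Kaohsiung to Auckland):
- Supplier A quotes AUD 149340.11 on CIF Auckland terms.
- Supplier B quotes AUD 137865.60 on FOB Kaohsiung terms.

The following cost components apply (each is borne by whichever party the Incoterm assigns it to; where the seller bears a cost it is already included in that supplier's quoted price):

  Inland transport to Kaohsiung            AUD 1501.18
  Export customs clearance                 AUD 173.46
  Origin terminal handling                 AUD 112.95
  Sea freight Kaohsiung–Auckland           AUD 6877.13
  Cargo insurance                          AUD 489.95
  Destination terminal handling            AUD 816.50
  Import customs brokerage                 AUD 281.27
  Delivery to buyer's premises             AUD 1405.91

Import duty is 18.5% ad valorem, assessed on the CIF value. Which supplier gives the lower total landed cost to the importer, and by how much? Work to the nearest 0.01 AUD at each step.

Supplier A (CIF):
The CIF price already equals the CIF value: 149340.11
Import duty = 149340.11 × 18.5% = 27627.92
Buyer bears (A): 816.50 + 281.27 + 1405.91 = 2503.68
Landed cost (A) = invoice 149340.11 + 2503.68 + duty 27627.92 = 179471.71
Supplier B (FOB):
CIF value = FOB price + freight + insurance = 137865.60 + 6877.13 + 489.95 = 145232.68
Import duty = 145232.68 × 18.5% = 26868.05
Buyer bears (B): 6877.13 + 489.95 + 816.50 + 281.27 + 1405.91 = 9870.76
Landed cost (B) = invoice 137865.60 + 9870.76 + duty 26868.05 = 174604.41
Difference = |179471.71 − 174604.41| = 4867.30

Supplier B is cheaper by AUD 4867.30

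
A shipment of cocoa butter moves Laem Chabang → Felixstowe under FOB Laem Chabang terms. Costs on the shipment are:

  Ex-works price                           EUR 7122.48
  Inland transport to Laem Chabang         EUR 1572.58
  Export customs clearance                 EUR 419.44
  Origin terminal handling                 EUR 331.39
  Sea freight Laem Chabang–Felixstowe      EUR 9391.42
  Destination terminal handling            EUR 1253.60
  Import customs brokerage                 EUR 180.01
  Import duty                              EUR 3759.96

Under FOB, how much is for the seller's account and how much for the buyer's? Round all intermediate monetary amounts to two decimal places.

Seller: EUR 9445.89; buyer: EUR 14584.99

FOB: the seller bears costs until goods are on board at the origin port; the buyer bears freight, insurance and all costs thereafter.
Seller's account: goods 7122.48 + inland to port 1572.58 + export clearance 419.44 + origin terminal 331.39 = 9445.89
Buyer's account: freight 9391.42 + destination terminal 1253.60 + brokerage 180.01 + duty 3759.96 = 14584.99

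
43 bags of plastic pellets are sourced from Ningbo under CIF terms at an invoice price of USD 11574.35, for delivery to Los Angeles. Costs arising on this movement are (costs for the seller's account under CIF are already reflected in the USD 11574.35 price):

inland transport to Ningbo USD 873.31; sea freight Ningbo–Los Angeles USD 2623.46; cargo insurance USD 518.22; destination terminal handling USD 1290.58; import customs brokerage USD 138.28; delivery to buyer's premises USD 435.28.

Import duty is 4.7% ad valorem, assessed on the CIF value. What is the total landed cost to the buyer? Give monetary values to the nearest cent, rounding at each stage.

CIF: the seller pays costs through ocean freight and marine insurance to the destination port.
Already in the invoice (seller's account under CIF): inland to port, freight, insurance — exclude.
The CIF price already equals the CIF value: 11574.35
Import duty = 11574.35 × 4.7% = 543.99
Buyer bears: destination terminal 1290.58 + brokerage 138.28 + delivery 435.28 + duty 543.99 = 2408.13
Landed cost = invoice 11574.35 + 2408.13 = 13982.48

Total landed cost: USD 13982.48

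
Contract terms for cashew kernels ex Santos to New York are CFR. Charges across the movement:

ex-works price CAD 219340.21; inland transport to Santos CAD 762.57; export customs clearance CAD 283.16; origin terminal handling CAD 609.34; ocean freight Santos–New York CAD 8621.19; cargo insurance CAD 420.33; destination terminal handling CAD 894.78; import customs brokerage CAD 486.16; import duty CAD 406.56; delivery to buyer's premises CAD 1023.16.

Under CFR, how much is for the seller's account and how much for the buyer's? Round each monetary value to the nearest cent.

CFR: the seller pays costs through ocean freight to the destination port, but not insurance.
Seller's account: goods 219340.21 + inland to port 762.57 + export clearance 283.16 + origin terminal 609.34 + freight 8621.19 = 229616.47
Buyer's account: insurance 420.33 + destination terminal 894.78 + brokerage 486.16 + duty 406.56 + delivery 1023.16 = 3230.99

Seller: CAD 229616.47; buyer: CAD 3230.99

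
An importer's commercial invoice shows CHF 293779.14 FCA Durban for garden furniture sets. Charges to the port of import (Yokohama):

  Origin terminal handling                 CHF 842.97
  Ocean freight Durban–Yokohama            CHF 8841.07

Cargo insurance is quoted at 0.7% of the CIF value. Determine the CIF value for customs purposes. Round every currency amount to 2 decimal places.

Let C be the CIF value. C = FCA price + pre-shipment costs + freight + 0.7% × C
C − 0.7% × C = 293779.14 + 842.97 + 8841.07
0.993 × C = 303463.18
C = 303463.18 / 0.993 = 305602.40
Insurance premium = 0.7% × 305602.40 = 2139.22

CIF value: CHF 305602.40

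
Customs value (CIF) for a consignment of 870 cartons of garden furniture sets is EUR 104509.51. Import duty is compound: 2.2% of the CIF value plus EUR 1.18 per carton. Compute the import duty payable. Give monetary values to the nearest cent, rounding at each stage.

Ad valorem component: 104509.51 × 2.2% = 2299.21
Specific component: 870 × 1.18 = 1026.60
Import duty = 2299.21 + 1026.60 = 3325.81

Import duty: EUR 3325.81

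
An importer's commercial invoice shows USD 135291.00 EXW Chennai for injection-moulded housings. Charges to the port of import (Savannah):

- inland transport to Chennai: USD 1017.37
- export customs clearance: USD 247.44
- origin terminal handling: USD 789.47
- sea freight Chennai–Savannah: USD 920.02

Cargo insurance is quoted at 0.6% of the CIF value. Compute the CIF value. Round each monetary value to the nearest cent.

Let C be the CIF value. C = EXW price + pre-shipment costs + freight + 0.6% × C
C − 0.6% × C = 135291.00 + 1017.37 + 247.44 + 789.47 + 920.02
0.994 × C = 138265.30
C = 138265.30 / 0.994 = 139099.90
Insurance premium = 0.6% × 139099.90 = 834.60

CIF value: USD 139099.90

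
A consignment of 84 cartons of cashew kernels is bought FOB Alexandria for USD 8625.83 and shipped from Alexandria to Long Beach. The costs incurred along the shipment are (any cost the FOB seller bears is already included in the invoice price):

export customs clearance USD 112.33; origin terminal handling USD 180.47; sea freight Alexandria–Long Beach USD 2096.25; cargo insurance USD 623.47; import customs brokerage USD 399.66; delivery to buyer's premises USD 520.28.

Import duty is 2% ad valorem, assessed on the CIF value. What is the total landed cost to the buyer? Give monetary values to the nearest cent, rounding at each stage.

FOB: the seller bears costs until goods are on board at the origin port; the buyer bears freight, insurance and all costs thereafter.
Already in the invoice (seller's account under FOB): export clearance, origin terminal — exclude.
CIF value = FOB price + freight + insurance = 8625.83 + 2096.25 + 623.47 = 11345.55
Import duty = 11345.55 × 2% = 226.91
Buyer bears: freight 2096.25 + insurance 623.47 + brokerage 399.66 + delivery 520.28 + duty 226.91 = 3866.57
Landed cost = invoice 8625.83 + 3866.57 = 12492.40

Total landed cost: USD 12492.40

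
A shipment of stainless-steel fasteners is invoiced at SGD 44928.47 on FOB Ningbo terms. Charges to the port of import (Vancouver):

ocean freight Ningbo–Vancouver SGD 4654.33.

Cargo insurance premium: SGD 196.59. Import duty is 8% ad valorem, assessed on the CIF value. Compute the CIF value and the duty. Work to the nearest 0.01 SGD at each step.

CIF value: SGD 49779.39; import duty: SGD 3982.35

CIF = FOB price + freight + insurance
CIF = 44928.47 + 4654.33 + 196.59 = 49779.39
Import duty = 49779.39 × 8% = 3982.35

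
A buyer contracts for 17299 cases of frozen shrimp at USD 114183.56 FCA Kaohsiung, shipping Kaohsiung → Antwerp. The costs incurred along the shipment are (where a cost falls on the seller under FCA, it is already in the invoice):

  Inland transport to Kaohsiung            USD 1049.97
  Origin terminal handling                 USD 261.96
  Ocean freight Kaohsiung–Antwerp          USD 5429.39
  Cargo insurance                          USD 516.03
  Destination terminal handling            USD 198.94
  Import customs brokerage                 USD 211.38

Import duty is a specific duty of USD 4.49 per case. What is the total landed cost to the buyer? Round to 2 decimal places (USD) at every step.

Total landed cost: USD 198473.77

FCA: the seller delivers export-cleared goods to the carrier; the buyer bears costs from that point.
Already in the invoice (seller's account under FCA): inland to port — exclude.
CIF value = FCA price + origin terminal + freight + insurance = 114183.56 + 261.96 + 5429.39 + 516.03 = 120390.94
Import duty = 17299 × 4.49 = 77672.51
Buyer bears: origin terminal 261.96 + freight 5429.39 + insurance 516.03 + destination terminal 198.94 + brokerage 211.38 + duty 77672.51 = 84290.21
Landed cost = invoice 114183.56 + 84290.21 = 198473.77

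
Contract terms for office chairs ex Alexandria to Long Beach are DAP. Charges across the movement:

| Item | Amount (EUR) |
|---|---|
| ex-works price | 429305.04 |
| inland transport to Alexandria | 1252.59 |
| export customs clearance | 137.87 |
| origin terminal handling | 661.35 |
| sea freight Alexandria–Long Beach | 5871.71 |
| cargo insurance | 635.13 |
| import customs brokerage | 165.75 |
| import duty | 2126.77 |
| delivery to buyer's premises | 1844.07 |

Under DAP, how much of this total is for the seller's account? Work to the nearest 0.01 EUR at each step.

Seller's account: EUR 439707.76

DAP: the seller bears all costs to the named destination except import duty and clearance.
Seller's account: goods 429305.04 + inland to port 1252.59 + export clearance 137.87 + origin terminal 661.35 + freight 5871.71 + insurance 635.13 + delivery 1844.07 = 439707.76
Buyer's account: brokerage 165.75 + duty 2126.77 = 2292.52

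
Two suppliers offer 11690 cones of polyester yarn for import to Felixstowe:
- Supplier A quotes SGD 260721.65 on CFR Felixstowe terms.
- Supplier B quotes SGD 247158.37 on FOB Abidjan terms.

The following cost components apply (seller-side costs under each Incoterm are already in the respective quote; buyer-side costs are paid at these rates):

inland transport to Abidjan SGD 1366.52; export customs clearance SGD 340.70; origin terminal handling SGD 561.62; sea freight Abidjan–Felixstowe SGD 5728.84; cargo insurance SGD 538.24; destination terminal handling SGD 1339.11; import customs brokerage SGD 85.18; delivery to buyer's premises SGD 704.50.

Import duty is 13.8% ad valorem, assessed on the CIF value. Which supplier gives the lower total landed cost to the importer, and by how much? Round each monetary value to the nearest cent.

Supplier B is cheaper by SGD 8915.59

Supplier A (CFR):
CIF value = CFR price + insurance = 260721.65 + 538.24 = 261259.89
Import duty = 261259.89 × 13.8% = 36053.86
Buyer bears (A): 538.24 + 1339.11 + 85.18 + 704.50 = 2667.03
Landed cost (A) = invoice 260721.65 + 2667.03 + duty 36053.86 = 299442.54
Supplier B (FOB):
CIF value = FOB price + freight + insurance = 247158.37 + 5728.84 + 538.24 = 253425.45
Import duty = 253425.45 × 13.8% = 34972.71
Buyer bears (B): 5728.84 + 538.24 + 1339.11 + 85.18 + 704.50 = 8395.87
Landed cost (B) = invoice 247158.37 + 8395.87 + duty 34972.71 = 290526.95
Difference = |299442.54 − 290526.95| = 8915.59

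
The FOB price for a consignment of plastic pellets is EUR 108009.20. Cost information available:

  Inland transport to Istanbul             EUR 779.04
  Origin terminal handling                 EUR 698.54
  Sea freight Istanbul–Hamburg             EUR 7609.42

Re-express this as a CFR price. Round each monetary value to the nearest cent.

CFR price: EUR 115618.62

Not relevant to the conversion: origin terminal, inland to port — on the seller under both FOB and CFR; already in the FOB price and stays in the CFR price.
From FOB to CFR, the seller additionally bears: freight.
CFR price = 108009.20 + 7609.42 = 115618.62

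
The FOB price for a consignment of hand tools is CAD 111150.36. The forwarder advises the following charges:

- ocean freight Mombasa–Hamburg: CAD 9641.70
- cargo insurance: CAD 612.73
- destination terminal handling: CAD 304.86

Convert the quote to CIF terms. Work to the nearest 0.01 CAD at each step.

Not relevant to the conversion: destination terminal — on the buyer under both terms; not part of either seller's price.
From FOB to CIF, the seller additionally bears: freight, insurance.
CIF price = 111150.36 + 9641.70 + 612.73 = 121404.79

CIF price: CAD 121404.79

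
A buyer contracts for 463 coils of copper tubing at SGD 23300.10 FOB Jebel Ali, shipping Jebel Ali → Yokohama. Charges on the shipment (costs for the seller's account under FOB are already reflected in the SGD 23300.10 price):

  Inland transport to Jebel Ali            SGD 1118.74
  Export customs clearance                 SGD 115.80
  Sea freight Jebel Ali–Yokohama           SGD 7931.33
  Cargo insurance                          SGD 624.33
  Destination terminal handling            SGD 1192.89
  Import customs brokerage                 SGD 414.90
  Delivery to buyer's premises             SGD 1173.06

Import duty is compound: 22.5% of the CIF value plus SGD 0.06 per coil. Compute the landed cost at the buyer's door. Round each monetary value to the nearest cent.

FOB: the seller bears costs until goods are on board at the origin port; the buyer bears freight, insurance and all costs thereafter.
Already in the invoice (seller's account under FOB): inland to port, export clearance — exclude.
CIF value = FOB price + freight + insurance = 23300.10 + 7931.33 + 624.33 = 31855.76
Ad valorem component: 31855.76 × 22.5% = 7167.55
Specific component: 463 × 0.06 = 27.78
Import duty = 7167.55 + 27.78 = 7195.33
Buyer bears: freight 7931.33 + insurance 624.33 + destination terminal 1192.89 + brokerage 414.90 + delivery 1173.06 + duty 7195.33 = 18531.84
Landed cost = invoice 23300.10 + 18531.84 = 41831.94

Total landed cost: SGD 41831.94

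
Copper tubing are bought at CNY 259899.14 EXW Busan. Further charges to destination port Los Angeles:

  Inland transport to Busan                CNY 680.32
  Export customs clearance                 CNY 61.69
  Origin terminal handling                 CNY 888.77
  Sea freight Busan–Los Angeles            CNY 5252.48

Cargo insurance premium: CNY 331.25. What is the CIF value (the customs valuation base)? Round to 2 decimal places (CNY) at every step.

CIF value: CNY 267113.65

CIF = EXW price + pre-shipment costs + freight + insurance
CIF = 259899.14 + 680.32 + 61.69 + 888.77 + 5252.48 + 331.25 = 267113.65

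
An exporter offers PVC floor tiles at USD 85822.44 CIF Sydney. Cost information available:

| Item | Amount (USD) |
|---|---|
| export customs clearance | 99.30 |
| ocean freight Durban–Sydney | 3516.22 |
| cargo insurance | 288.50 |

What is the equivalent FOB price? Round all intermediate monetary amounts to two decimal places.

FOB price: USD 82017.72

Not relevant to the conversion: export clearance — on the seller under both CIF and FOB; already in the CIF price and stays in the FOB price.
From CIF to FOB, the seller no longer bears: freight, insurance.
FOB price = 85822.44 − 3516.22 − 288.50 = 82017.72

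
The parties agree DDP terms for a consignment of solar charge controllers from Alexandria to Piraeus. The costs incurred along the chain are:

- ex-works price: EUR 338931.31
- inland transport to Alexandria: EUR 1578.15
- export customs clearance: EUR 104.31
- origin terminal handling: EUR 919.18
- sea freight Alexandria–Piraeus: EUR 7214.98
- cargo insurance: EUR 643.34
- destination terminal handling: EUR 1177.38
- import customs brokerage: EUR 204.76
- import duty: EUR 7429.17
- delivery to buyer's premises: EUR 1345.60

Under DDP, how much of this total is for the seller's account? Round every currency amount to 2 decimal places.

Seller's account: EUR 359548.18

DDP: the seller bears all costs including import duty.
Seller's account: goods 338931.31 + inland to port 1578.15 + export clearance 104.31 + origin terminal 919.18 + freight 7214.98 + insurance 643.34 + destination terminal 1177.38 + brokerage 204.76 + duty 7429.17 + delivery 1345.60 = 359548.18
Buyer's account: 0.00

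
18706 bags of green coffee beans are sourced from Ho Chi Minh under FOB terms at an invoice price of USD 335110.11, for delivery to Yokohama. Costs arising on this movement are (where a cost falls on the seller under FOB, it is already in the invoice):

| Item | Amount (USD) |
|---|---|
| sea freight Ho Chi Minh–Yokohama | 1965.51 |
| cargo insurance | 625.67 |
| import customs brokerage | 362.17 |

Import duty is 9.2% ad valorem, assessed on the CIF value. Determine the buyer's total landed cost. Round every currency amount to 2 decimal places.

Total landed cost: USD 369131.98

FOB: the seller bears costs until goods are on board at the origin port; the buyer bears freight, insurance and all costs thereafter.
CIF value = FOB price + freight + insurance = 335110.11 + 1965.51 + 625.67 = 337701.29
Import duty = 337701.29 × 9.2% = 31068.52
Buyer bears: freight 1965.51 + insurance 625.67 + brokerage 362.17 + duty 31068.52 = 34021.87
Landed cost = invoice 335110.11 + 34021.87 = 369131.98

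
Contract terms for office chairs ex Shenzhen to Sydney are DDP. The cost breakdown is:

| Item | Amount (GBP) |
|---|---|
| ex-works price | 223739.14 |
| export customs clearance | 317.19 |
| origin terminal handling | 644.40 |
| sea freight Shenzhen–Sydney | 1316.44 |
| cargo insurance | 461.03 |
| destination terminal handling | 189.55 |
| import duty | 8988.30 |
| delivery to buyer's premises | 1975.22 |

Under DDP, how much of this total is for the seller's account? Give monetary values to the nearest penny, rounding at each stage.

Seller's account: GBP 237631.27

DDP: the seller bears all costs including import duty.
Seller's account: goods 223739.14 + export clearance 317.19 + origin terminal 644.40 + freight 1316.44 + insurance 461.03 + destination terminal 189.55 + duty 8988.30 + delivery 1975.22 = 237631.27
Buyer's account: 0.00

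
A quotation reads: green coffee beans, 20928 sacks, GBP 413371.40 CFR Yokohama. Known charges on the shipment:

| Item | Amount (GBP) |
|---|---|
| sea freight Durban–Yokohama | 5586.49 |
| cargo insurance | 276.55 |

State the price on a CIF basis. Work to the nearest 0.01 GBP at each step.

Not relevant to the conversion: freight — on the seller under both CFR and CIF; already in the CFR price and stays in the CIF price.
From CFR to CIF, the seller additionally bears: insurance.
CIF price = 413371.40 + 276.55 = 413647.95

CIF price: GBP 413647.95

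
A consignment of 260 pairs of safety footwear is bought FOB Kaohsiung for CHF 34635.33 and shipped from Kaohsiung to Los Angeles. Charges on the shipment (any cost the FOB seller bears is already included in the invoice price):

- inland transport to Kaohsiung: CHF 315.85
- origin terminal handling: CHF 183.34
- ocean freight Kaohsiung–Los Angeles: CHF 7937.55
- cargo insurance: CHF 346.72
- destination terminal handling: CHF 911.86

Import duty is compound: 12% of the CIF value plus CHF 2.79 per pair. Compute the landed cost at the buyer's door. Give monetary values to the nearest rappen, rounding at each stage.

FOB: the seller bears costs until goods are on board at the origin port; the buyer bears freight, insurance and all costs thereafter.
Already in the invoice (seller's account under FOB): inland to port, origin terminal — exclude.
CIF value = FOB price + freight + insurance = 34635.33 + 7937.55 + 346.72 = 42919.60
Ad valorem component: 42919.60 × 12% = 5150.35
Specific component: 260 × 2.79 = 725.40
Import duty = 5150.35 + 725.40 = 5875.75
Buyer bears: freight 7937.55 + insurance 346.72 + destination terminal 911.86 + duty 5875.75 = 15071.88
Landed cost = invoice 34635.33 + 15071.88 = 49707.21

Total landed cost: CHF 49707.21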